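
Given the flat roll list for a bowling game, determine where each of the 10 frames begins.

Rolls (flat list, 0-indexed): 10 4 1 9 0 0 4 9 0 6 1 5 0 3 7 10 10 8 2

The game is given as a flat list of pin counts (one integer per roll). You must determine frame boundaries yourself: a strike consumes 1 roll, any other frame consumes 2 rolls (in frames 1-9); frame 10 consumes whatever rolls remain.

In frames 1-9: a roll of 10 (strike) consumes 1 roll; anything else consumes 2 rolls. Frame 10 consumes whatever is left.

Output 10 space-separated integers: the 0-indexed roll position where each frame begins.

Answer: 0 1 3 5 7 9 11 13 15 16

Derivation:
Frame 1 starts at roll index 0: roll=10 (strike), consumes 1 roll
Frame 2 starts at roll index 1: rolls=4,1 (sum=5), consumes 2 rolls
Frame 3 starts at roll index 3: rolls=9,0 (sum=9), consumes 2 rolls
Frame 4 starts at roll index 5: rolls=0,4 (sum=4), consumes 2 rolls
Frame 5 starts at roll index 7: rolls=9,0 (sum=9), consumes 2 rolls
Frame 6 starts at roll index 9: rolls=6,1 (sum=7), consumes 2 rolls
Frame 7 starts at roll index 11: rolls=5,0 (sum=5), consumes 2 rolls
Frame 8 starts at roll index 13: rolls=3,7 (sum=10), consumes 2 rolls
Frame 9 starts at roll index 15: roll=10 (strike), consumes 1 roll
Frame 10 starts at roll index 16: 3 remaining rolls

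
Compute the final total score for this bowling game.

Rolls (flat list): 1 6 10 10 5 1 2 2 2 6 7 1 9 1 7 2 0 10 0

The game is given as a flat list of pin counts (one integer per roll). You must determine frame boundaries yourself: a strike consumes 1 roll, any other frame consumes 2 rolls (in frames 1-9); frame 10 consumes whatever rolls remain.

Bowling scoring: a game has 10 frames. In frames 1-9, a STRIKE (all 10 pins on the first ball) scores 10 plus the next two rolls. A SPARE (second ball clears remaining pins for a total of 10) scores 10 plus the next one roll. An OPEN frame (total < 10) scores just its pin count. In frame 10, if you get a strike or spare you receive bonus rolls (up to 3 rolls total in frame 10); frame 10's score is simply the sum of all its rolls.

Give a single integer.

Answer: 110

Derivation:
Frame 1: OPEN (1+6=7). Cumulative: 7
Frame 2: STRIKE. 10 + next two rolls (10+5) = 25. Cumulative: 32
Frame 3: STRIKE. 10 + next two rolls (5+1) = 16. Cumulative: 48
Frame 4: OPEN (5+1=6). Cumulative: 54
Frame 5: OPEN (2+2=4). Cumulative: 58
Frame 6: OPEN (2+6=8). Cumulative: 66
Frame 7: OPEN (7+1=8). Cumulative: 74
Frame 8: SPARE (9+1=10). 10 + next roll (7) = 17. Cumulative: 91
Frame 9: OPEN (7+2=9). Cumulative: 100
Frame 10: SPARE. Sum of all frame-10 rolls (0+10+0) = 10. Cumulative: 110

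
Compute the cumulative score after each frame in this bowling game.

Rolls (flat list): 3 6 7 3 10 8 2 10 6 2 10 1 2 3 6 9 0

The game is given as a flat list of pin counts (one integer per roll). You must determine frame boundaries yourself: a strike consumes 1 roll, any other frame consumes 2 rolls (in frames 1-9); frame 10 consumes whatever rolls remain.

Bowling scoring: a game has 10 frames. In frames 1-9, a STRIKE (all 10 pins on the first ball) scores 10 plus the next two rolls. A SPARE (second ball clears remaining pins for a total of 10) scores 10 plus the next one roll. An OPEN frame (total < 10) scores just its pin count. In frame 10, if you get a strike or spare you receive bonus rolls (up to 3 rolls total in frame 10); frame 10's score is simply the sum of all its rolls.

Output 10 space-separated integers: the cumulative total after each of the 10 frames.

Frame 1: OPEN (3+6=9). Cumulative: 9
Frame 2: SPARE (7+3=10). 10 + next roll (10) = 20. Cumulative: 29
Frame 3: STRIKE. 10 + next two rolls (8+2) = 20. Cumulative: 49
Frame 4: SPARE (8+2=10). 10 + next roll (10) = 20. Cumulative: 69
Frame 5: STRIKE. 10 + next two rolls (6+2) = 18. Cumulative: 87
Frame 6: OPEN (6+2=8). Cumulative: 95
Frame 7: STRIKE. 10 + next two rolls (1+2) = 13. Cumulative: 108
Frame 8: OPEN (1+2=3). Cumulative: 111
Frame 9: OPEN (3+6=9). Cumulative: 120
Frame 10: OPEN. Sum of all frame-10 rolls (9+0) = 9. Cumulative: 129

Answer: 9 29 49 69 87 95 108 111 120 129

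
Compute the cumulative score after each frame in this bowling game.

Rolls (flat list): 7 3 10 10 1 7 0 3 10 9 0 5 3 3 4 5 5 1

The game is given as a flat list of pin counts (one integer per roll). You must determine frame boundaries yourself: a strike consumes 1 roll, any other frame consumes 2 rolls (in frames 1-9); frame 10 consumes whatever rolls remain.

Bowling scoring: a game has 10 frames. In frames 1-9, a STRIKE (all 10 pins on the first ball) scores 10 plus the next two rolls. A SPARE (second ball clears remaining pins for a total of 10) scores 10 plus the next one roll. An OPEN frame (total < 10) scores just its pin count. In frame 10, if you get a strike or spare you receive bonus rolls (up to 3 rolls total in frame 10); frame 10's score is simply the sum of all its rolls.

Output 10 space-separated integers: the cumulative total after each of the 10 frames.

Answer: 20 41 59 67 70 89 98 106 113 124

Derivation:
Frame 1: SPARE (7+3=10). 10 + next roll (10) = 20. Cumulative: 20
Frame 2: STRIKE. 10 + next two rolls (10+1) = 21. Cumulative: 41
Frame 3: STRIKE. 10 + next two rolls (1+7) = 18. Cumulative: 59
Frame 4: OPEN (1+7=8). Cumulative: 67
Frame 5: OPEN (0+3=3). Cumulative: 70
Frame 6: STRIKE. 10 + next two rolls (9+0) = 19. Cumulative: 89
Frame 7: OPEN (9+0=9). Cumulative: 98
Frame 8: OPEN (5+3=8). Cumulative: 106
Frame 9: OPEN (3+4=7). Cumulative: 113
Frame 10: SPARE. Sum of all frame-10 rolls (5+5+1) = 11. Cumulative: 124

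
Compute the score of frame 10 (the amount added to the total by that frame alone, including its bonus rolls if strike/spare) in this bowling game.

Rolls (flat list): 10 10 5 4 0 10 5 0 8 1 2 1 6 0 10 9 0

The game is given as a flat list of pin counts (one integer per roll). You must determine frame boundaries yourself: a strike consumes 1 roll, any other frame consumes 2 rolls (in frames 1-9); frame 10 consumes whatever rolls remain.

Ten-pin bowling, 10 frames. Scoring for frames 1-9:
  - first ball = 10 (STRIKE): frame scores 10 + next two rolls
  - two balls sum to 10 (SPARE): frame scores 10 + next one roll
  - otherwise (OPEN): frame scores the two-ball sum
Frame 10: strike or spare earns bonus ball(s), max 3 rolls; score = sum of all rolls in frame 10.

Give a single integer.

Frame 1: STRIKE. 10 + next two rolls (10+5) = 25. Cumulative: 25
Frame 2: STRIKE. 10 + next two rolls (5+4) = 19. Cumulative: 44
Frame 3: OPEN (5+4=9). Cumulative: 53
Frame 4: SPARE (0+10=10). 10 + next roll (5) = 15. Cumulative: 68
Frame 5: OPEN (5+0=5). Cumulative: 73
Frame 6: OPEN (8+1=9). Cumulative: 82
Frame 7: OPEN (2+1=3). Cumulative: 85
Frame 8: OPEN (6+0=6). Cumulative: 91
Frame 9: STRIKE. 10 + next two rolls (9+0) = 19. Cumulative: 110
Frame 10: OPEN. Sum of all frame-10 rolls (9+0) = 9. Cumulative: 119

Answer: 9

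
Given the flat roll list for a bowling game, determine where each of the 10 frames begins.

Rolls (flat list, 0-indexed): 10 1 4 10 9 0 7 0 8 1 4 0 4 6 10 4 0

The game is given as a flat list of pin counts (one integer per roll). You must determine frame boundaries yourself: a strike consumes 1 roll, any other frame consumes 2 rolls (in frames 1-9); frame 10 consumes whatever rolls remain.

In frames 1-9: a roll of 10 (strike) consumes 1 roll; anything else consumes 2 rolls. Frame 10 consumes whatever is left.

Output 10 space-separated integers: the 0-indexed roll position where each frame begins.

Answer: 0 1 3 4 6 8 10 12 14 15

Derivation:
Frame 1 starts at roll index 0: roll=10 (strike), consumes 1 roll
Frame 2 starts at roll index 1: rolls=1,4 (sum=5), consumes 2 rolls
Frame 3 starts at roll index 3: roll=10 (strike), consumes 1 roll
Frame 4 starts at roll index 4: rolls=9,0 (sum=9), consumes 2 rolls
Frame 5 starts at roll index 6: rolls=7,0 (sum=7), consumes 2 rolls
Frame 6 starts at roll index 8: rolls=8,1 (sum=9), consumes 2 rolls
Frame 7 starts at roll index 10: rolls=4,0 (sum=4), consumes 2 rolls
Frame 8 starts at roll index 12: rolls=4,6 (sum=10), consumes 2 rolls
Frame 9 starts at roll index 14: roll=10 (strike), consumes 1 roll
Frame 10 starts at roll index 15: 2 remaining rolls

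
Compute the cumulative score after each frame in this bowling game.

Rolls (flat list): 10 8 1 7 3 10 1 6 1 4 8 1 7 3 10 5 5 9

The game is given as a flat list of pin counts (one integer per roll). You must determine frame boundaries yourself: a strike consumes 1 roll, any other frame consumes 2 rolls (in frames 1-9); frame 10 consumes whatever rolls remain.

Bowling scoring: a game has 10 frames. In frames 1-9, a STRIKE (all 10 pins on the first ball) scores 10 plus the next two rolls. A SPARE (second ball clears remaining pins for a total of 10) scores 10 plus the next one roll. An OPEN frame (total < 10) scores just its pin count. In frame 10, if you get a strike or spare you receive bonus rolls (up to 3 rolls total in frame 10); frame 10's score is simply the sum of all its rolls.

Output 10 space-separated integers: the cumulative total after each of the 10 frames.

Frame 1: STRIKE. 10 + next two rolls (8+1) = 19. Cumulative: 19
Frame 2: OPEN (8+1=9). Cumulative: 28
Frame 3: SPARE (7+3=10). 10 + next roll (10) = 20. Cumulative: 48
Frame 4: STRIKE. 10 + next two rolls (1+6) = 17. Cumulative: 65
Frame 5: OPEN (1+6=7). Cumulative: 72
Frame 6: OPEN (1+4=5). Cumulative: 77
Frame 7: OPEN (8+1=9). Cumulative: 86
Frame 8: SPARE (7+3=10). 10 + next roll (10) = 20. Cumulative: 106
Frame 9: STRIKE. 10 + next two rolls (5+5) = 20. Cumulative: 126
Frame 10: SPARE. Sum of all frame-10 rolls (5+5+9) = 19. Cumulative: 145

Answer: 19 28 48 65 72 77 86 106 126 145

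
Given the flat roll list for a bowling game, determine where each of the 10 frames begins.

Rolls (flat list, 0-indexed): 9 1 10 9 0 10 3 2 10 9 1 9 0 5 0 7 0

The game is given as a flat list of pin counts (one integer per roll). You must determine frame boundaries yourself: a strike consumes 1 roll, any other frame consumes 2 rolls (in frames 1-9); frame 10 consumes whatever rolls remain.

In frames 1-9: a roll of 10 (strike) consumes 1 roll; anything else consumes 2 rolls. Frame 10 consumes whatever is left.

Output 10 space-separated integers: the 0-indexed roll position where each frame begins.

Answer: 0 2 3 5 6 8 9 11 13 15

Derivation:
Frame 1 starts at roll index 0: rolls=9,1 (sum=10), consumes 2 rolls
Frame 2 starts at roll index 2: roll=10 (strike), consumes 1 roll
Frame 3 starts at roll index 3: rolls=9,0 (sum=9), consumes 2 rolls
Frame 4 starts at roll index 5: roll=10 (strike), consumes 1 roll
Frame 5 starts at roll index 6: rolls=3,2 (sum=5), consumes 2 rolls
Frame 6 starts at roll index 8: roll=10 (strike), consumes 1 roll
Frame 7 starts at roll index 9: rolls=9,1 (sum=10), consumes 2 rolls
Frame 8 starts at roll index 11: rolls=9,0 (sum=9), consumes 2 rolls
Frame 9 starts at roll index 13: rolls=5,0 (sum=5), consumes 2 rolls
Frame 10 starts at roll index 15: 2 remaining rolls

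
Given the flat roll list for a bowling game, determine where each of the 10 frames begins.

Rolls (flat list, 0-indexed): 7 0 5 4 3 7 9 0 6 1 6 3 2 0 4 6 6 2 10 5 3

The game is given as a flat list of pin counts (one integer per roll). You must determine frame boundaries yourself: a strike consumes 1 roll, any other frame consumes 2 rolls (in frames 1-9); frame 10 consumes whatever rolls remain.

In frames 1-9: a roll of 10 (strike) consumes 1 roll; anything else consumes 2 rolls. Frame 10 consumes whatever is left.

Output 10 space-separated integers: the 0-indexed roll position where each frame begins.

Answer: 0 2 4 6 8 10 12 14 16 18

Derivation:
Frame 1 starts at roll index 0: rolls=7,0 (sum=7), consumes 2 rolls
Frame 2 starts at roll index 2: rolls=5,4 (sum=9), consumes 2 rolls
Frame 3 starts at roll index 4: rolls=3,7 (sum=10), consumes 2 rolls
Frame 4 starts at roll index 6: rolls=9,0 (sum=9), consumes 2 rolls
Frame 5 starts at roll index 8: rolls=6,1 (sum=7), consumes 2 rolls
Frame 6 starts at roll index 10: rolls=6,3 (sum=9), consumes 2 rolls
Frame 7 starts at roll index 12: rolls=2,0 (sum=2), consumes 2 rolls
Frame 8 starts at roll index 14: rolls=4,6 (sum=10), consumes 2 rolls
Frame 9 starts at roll index 16: rolls=6,2 (sum=8), consumes 2 rolls
Frame 10 starts at roll index 18: 3 remaining rolls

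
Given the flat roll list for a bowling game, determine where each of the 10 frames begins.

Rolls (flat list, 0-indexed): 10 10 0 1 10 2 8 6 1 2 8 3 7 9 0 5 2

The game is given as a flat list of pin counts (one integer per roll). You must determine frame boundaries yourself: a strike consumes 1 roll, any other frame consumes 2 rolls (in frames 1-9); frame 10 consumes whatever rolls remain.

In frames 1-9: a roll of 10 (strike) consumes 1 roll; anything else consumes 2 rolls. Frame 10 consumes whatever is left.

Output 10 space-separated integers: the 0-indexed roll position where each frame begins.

Answer: 0 1 2 4 5 7 9 11 13 15

Derivation:
Frame 1 starts at roll index 0: roll=10 (strike), consumes 1 roll
Frame 2 starts at roll index 1: roll=10 (strike), consumes 1 roll
Frame 3 starts at roll index 2: rolls=0,1 (sum=1), consumes 2 rolls
Frame 4 starts at roll index 4: roll=10 (strike), consumes 1 roll
Frame 5 starts at roll index 5: rolls=2,8 (sum=10), consumes 2 rolls
Frame 6 starts at roll index 7: rolls=6,1 (sum=7), consumes 2 rolls
Frame 7 starts at roll index 9: rolls=2,8 (sum=10), consumes 2 rolls
Frame 8 starts at roll index 11: rolls=3,7 (sum=10), consumes 2 rolls
Frame 9 starts at roll index 13: rolls=9,0 (sum=9), consumes 2 rolls
Frame 10 starts at roll index 15: 2 remaining rolls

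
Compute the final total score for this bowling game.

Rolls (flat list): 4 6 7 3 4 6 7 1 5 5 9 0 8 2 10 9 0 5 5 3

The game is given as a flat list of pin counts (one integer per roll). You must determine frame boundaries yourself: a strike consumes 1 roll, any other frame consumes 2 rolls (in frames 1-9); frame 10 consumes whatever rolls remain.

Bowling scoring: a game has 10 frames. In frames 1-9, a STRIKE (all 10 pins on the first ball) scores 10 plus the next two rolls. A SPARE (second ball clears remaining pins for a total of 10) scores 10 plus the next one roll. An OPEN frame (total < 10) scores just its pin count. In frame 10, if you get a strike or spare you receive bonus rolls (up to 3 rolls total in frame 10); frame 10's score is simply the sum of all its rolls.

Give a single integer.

Answer: 145

Derivation:
Frame 1: SPARE (4+6=10). 10 + next roll (7) = 17. Cumulative: 17
Frame 2: SPARE (7+3=10). 10 + next roll (4) = 14. Cumulative: 31
Frame 3: SPARE (4+6=10). 10 + next roll (7) = 17. Cumulative: 48
Frame 4: OPEN (7+1=8). Cumulative: 56
Frame 5: SPARE (5+5=10). 10 + next roll (9) = 19. Cumulative: 75
Frame 6: OPEN (9+0=9). Cumulative: 84
Frame 7: SPARE (8+2=10). 10 + next roll (10) = 20. Cumulative: 104
Frame 8: STRIKE. 10 + next two rolls (9+0) = 19. Cumulative: 123
Frame 9: OPEN (9+0=9). Cumulative: 132
Frame 10: SPARE. Sum of all frame-10 rolls (5+5+3) = 13. Cumulative: 145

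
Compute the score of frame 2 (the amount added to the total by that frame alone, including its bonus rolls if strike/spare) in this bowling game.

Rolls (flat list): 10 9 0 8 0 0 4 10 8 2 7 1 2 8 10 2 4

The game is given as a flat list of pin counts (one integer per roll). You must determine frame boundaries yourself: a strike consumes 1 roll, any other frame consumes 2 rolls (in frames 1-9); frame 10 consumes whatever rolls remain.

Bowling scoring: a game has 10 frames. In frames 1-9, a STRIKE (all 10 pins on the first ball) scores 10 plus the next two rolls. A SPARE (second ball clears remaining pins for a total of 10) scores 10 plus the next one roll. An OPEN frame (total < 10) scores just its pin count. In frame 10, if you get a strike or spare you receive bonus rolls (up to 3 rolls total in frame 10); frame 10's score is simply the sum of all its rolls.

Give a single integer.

Frame 1: STRIKE. 10 + next two rolls (9+0) = 19. Cumulative: 19
Frame 2: OPEN (9+0=9). Cumulative: 28
Frame 3: OPEN (8+0=8). Cumulative: 36
Frame 4: OPEN (0+4=4). Cumulative: 40

Answer: 9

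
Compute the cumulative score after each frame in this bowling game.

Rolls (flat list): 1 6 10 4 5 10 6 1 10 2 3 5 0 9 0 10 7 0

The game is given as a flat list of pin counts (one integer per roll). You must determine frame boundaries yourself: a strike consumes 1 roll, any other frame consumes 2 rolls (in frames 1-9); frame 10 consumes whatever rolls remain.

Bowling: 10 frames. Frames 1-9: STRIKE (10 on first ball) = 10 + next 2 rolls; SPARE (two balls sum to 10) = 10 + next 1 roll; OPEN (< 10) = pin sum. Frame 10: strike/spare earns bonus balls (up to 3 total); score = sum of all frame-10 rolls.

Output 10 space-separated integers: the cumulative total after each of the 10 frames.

Answer: 7 26 35 52 59 74 79 84 93 110

Derivation:
Frame 1: OPEN (1+6=7). Cumulative: 7
Frame 2: STRIKE. 10 + next two rolls (4+5) = 19. Cumulative: 26
Frame 3: OPEN (4+5=9). Cumulative: 35
Frame 4: STRIKE. 10 + next two rolls (6+1) = 17. Cumulative: 52
Frame 5: OPEN (6+1=7). Cumulative: 59
Frame 6: STRIKE. 10 + next two rolls (2+3) = 15. Cumulative: 74
Frame 7: OPEN (2+3=5). Cumulative: 79
Frame 8: OPEN (5+0=5). Cumulative: 84
Frame 9: OPEN (9+0=9). Cumulative: 93
Frame 10: STRIKE. Sum of all frame-10 rolls (10+7+0) = 17. Cumulative: 110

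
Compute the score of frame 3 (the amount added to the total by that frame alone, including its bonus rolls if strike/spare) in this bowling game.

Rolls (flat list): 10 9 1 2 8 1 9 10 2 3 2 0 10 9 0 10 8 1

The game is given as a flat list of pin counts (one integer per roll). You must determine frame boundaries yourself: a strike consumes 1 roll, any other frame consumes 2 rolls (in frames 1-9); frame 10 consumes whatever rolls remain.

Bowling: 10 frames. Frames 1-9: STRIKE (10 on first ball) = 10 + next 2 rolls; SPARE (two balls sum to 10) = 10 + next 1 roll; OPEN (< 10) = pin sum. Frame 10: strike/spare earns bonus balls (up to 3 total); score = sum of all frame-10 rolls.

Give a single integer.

Answer: 11

Derivation:
Frame 1: STRIKE. 10 + next two rolls (9+1) = 20. Cumulative: 20
Frame 2: SPARE (9+1=10). 10 + next roll (2) = 12. Cumulative: 32
Frame 3: SPARE (2+8=10). 10 + next roll (1) = 11. Cumulative: 43
Frame 4: SPARE (1+9=10). 10 + next roll (10) = 20. Cumulative: 63
Frame 5: STRIKE. 10 + next two rolls (2+3) = 15. Cumulative: 78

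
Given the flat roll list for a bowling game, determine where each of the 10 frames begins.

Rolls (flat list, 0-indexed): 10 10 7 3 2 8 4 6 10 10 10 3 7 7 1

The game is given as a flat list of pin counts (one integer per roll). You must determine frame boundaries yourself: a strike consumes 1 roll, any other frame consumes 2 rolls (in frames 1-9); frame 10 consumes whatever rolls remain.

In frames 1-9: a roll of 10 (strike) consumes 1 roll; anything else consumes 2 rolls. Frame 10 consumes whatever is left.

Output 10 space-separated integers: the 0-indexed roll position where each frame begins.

Answer: 0 1 2 4 6 8 9 10 11 13

Derivation:
Frame 1 starts at roll index 0: roll=10 (strike), consumes 1 roll
Frame 2 starts at roll index 1: roll=10 (strike), consumes 1 roll
Frame 3 starts at roll index 2: rolls=7,3 (sum=10), consumes 2 rolls
Frame 4 starts at roll index 4: rolls=2,8 (sum=10), consumes 2 rolls
Frame 5 starts at roll index 6: rolls=4,6 (sum=10), consumes 2 rolls
Frame 6 starts at roll index 8: roll=10 (strike), consumes 1 roll
Frame 7 starts at roll index 9: roll=10 (strike), consumes 1 roll
Frame 8 starts at roll index 10: roll=10 (strike), consumes 1 roll
Frame 9 starts at roll index 11: rolls=3,7 (sum=10), consumes 2 rolls
Frame 10 starts at roll index 13: 2 remaining rolls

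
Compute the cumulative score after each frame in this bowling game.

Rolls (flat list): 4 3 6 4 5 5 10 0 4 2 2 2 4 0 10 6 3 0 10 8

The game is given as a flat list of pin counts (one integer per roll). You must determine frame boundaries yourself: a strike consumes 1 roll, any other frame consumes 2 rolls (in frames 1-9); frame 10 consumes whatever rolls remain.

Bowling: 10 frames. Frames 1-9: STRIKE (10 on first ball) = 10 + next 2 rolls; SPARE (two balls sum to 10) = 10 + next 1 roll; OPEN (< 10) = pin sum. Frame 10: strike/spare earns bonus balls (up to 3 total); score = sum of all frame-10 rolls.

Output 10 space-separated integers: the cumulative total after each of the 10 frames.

Frame 1: OPEN (4+3=7). Cumulative: 7
Frame 2: SPARE (6+4=10). 10 + next roll (5) = 15. Cumulative: 22
Frame 3: SPARE (5+5=10). 10 + next roll (10) = 20. Cumulative: 42
Frame 4: STRIKE. 10 + next two rolls (0+4) = 14. Cumulative: 56
Frame 5: OPEN (0+4=4). Cumulative: 60
Frame 6: OPEN (2+2=4). Cumulative: 64
Frame 7: OPEN (2+4=6). Cumulative: 70
Frame 8: SPARE (0+10=10). 10 + next roll (6) = 16. Cumulative: 86
Frame 9: OPEN (6+3=9). Cumulative: 95
Frame 10: SPARE. Sum of all frame-10 rolls (0+10+8) = 18. Cumulative: 113

Answer: 7 22 42 56 60 64 70 86 95 113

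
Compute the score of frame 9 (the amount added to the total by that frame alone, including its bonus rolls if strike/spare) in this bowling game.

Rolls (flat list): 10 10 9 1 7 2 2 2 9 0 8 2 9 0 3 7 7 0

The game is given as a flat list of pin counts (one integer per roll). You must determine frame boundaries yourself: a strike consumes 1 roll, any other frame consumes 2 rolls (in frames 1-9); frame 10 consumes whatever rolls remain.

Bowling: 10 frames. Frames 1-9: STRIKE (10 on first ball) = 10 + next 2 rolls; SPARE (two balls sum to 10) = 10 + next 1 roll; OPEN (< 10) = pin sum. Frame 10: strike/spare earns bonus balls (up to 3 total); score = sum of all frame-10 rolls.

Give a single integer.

Answer: 17

Derivation:
Frame 1: STRIKE. 10 + next two rolls (10+9) = 29. Cumulative: 29
Frame 2: STRIKE. 10 + next two rolls (9+1) = 20. Cumulative: 49
Frame 3: SPARE (9+1=10). 10 + next roll (7) = 17. Cumulative: 66
Frame 4: OPEN (7+2=9). Cumulative: 75
Frame 5: OPEN (2+2=4). Cumulative: 79
Frame 6: OPEN (9+0=9). Cumulative: 88
Frame 7: SPARE (8+2=10). 10 + next roll (9) = 19. Cumulative: 107
Frame 8: OPEN (9+0=9). Cumulative: 116
Frame 9: SPARE (3+7=10). 10 + next roll (7) = 17. Cumulative: 133
Frame 10: OPEN. Sum of all frame-10 rolls (7+0) = 7. Cumulative: 140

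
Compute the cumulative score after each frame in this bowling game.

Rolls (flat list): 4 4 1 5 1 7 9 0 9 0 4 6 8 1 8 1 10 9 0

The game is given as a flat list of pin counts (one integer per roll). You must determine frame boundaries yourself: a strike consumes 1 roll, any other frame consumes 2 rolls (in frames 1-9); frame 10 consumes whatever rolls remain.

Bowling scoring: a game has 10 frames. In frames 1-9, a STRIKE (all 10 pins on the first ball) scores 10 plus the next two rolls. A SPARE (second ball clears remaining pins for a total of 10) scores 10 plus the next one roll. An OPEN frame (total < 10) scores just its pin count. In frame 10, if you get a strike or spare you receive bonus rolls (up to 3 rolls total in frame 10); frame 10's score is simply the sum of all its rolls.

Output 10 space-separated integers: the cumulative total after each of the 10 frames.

Answer: 8 14 22 31 40 58 67 76 95 104

Derivation:
Frame 1: OPEN (4+4=8). Cumulative: 8
Frame 2: OPEN (1+5=6). Cumulative: 14
Frame 3: OPEN (1+7=8). Cumulative: 22
Frame 4: OPEN (9+0=9). Cumulative: 31
Frame 5: OPEN (9+0=9). Cumulative: 40
Frame 6: SPARE (4+6=10). 10 + next roll (8) = 18. Cumulative: 58
Frame 7: OPEN (8+1=9). Cumulative: 67
Frame 8: OPEN (8+1=9). Cumulative: 76
Frame 9: STRIKE. 10 + next two rolls (9+0) = 19. Cumulative: 95
Frame 10: OPEN. Sum of all frame-10 rolls (9+0) = 9. Cumulative: 104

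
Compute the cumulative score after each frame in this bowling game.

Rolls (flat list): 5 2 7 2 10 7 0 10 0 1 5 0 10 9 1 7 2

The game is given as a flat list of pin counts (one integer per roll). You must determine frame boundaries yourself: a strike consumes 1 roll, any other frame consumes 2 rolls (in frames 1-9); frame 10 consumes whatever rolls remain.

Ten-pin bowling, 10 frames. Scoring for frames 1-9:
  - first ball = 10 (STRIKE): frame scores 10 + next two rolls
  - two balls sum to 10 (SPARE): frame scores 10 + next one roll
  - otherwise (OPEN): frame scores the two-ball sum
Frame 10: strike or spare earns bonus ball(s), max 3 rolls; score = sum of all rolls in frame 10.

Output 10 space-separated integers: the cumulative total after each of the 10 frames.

Frame 1: OPEN (5+2=7). Cumulative: 7
Frame 2: OPEN (7+2=9). Cumulative: 16
Frame 3: STRIKE. 10 + next two rolls (7+0) = 17. Cumulative: 33
Frame 4: OPEN (7+0=7). Cumulative: 40
Frame 5: STRIKE. 10 + next two rolls (0+1) = 11. Cumulative: 51
Frame 6: OPEN (0+1=1). Cumulative: 52
Frame 7: OPEN (5+0=5). Cumulative: 57
Frame 8: STRIKE. 10 + next two rolls (9+1) = 20. Cumulative: 77
Frame 9: SPARE (9+1=10). 10 + next roll (7) = 17. Cumulative: 94
Frame 10: OPEN. Sum of all frame-10 rolls (7+2) = 9. Cumulative: 103

Answer: 7 16 33 40 51 52 57 77 94 103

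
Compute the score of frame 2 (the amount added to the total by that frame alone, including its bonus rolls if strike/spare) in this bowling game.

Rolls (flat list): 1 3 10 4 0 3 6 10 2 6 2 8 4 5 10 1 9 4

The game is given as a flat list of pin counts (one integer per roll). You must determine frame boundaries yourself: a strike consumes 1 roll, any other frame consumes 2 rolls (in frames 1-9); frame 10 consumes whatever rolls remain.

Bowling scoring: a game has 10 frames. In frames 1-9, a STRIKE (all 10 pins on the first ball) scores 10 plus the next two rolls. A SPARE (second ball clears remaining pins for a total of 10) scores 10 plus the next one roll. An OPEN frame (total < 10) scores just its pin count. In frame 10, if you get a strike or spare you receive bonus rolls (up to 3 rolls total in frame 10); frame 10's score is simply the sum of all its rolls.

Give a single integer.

Answer: 14

Derivation:
Frame 1: OPEN (1+3=4). Cumulative: 4
Frame 2: STRIKE. 10 + next two rolls (4+0) = 14. Cumulative: 18
Frame 3: OPEN (4+0=4). Cumulative: 22
Frame 4: OPEN (3+6=9). Cumulative: 31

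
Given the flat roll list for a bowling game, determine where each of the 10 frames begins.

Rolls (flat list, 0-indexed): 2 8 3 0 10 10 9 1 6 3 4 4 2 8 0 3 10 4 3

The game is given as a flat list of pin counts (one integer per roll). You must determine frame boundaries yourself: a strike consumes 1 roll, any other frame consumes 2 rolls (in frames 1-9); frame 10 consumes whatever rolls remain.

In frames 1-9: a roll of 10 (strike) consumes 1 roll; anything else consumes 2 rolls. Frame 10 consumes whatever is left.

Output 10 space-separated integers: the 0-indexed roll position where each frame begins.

Answer: 0 2 4 5 6 8 10 12 14 16

Derivation:
Frame 1 starts at roll index 0: rolls=2,8 (sum=10), consumes 2 rolls
Frame 2 starts at roll index 2: rolls=3,0 (sum=3), consumes 2 rolls
Frame 3 starts at roll index 4: roll=10 (strike), consumes 1 roll
Frame 4 starts at roll index 5: roll=10 (strike), consumes 1 roll
Frame 5 starts at roll index 6: rolls=9,1 (sum=10), consumes 2 rolls
Frame 6 starts at roll index 8: rolls=6,3 (sum=9), consumes 2 rolls
Frame 7 starts at roll index 10: rolls=4,4 (sum=8), consumes 2 rolls
Frame 8 starts at roll index 12: rolls=2,8 (sum=10), consumes 2 rolls
Frame 9 starts at roll index 14: rolls=0,3 (sum=3), consumes 2 rolls
Frame 10 starts at roll index 16: 3 remaining rolls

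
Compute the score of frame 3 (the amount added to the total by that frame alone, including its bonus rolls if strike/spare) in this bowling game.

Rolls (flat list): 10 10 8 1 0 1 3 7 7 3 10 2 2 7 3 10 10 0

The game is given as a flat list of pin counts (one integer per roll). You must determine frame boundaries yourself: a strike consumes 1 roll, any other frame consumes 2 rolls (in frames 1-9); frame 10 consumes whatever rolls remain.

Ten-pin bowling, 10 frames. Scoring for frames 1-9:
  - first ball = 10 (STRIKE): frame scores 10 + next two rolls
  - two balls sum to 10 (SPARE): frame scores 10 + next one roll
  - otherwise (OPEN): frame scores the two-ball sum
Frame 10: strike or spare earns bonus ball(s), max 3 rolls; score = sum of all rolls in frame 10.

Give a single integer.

Frame 1: STRIKE. 10 + next two rolls (10+8) = 28. Cumulative: 28
Frame 2: STRIKE. 10 + next two rolls (8+1) = 19. Cumulative: 47
Frame 3: OPEN (8+1=9). Cumulative: 56
Frame 4: OPEN (0+1=1). Cumulative: 57
Frame 5: SPARE (3+7=10). 10 + next roll (7) = 17. Cumulative: 74

Answer: 9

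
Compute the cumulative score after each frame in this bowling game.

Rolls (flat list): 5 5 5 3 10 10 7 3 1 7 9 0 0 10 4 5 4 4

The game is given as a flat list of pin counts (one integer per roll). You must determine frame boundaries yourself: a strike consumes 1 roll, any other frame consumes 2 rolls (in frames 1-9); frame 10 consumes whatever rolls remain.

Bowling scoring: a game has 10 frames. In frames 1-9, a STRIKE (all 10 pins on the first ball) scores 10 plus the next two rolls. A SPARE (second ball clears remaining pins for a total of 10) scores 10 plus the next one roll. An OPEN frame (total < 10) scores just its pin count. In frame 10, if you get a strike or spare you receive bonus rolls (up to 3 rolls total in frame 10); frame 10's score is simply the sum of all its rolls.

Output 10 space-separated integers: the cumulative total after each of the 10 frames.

Answer: 15 23 50 70 81 89 98 112 121 129

Derivation:
Frame 1: SPARE (5+5=10). 10 + next roll (5) = 15. Cumulative: 15
Frame 2: OPEN (5+3=8). Cumulative: 23
Frame 3: STRIKE. 10 + next two rolls (10+7) = 27. Cumulative: 50
Frame 4: STRIKE. 10 + next two rolls (7+3) = 20. Cumulative: 70
Frame 5: SPARE (7+3=10). 10 + next roll (1) = 11. Cumulative: 81
Frame 6: OPEN (1+7=8). Cumulative: 89
Frame 7: OPEN (9+0=9). Cumulative: 98
Frame 8: SPARE (0+10=10). 10 + next roll (4) = 14. Cumulative: 112
Frame 9: OPEN (4+5=9). Cumulative: 121
Frame 10: OPEN. Sum of all frame-10 rolls (4+4) = 8. Cumulative: 129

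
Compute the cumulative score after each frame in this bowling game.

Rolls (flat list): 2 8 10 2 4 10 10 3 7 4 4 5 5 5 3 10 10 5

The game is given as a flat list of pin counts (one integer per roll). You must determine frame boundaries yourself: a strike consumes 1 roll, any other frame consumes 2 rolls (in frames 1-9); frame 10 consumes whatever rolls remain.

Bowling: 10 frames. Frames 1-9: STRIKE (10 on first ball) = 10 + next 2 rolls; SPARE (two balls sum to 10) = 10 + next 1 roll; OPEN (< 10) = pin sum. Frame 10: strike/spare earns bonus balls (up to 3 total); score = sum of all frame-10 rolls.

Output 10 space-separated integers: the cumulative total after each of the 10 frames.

Answer: 20 36 42 65 85 99 107 122 130 155

Derivation:
Frame 1: SPARE (2+8=10). 10 + next roll (10) = 20. Cumulative: 20
Frame 2: STRIKE. 10 + next two rolls (2+4) = 16. Cumulative: 36
Frame 3: OPEN (2+4=6). Cumulative: 42
Frame 4: STRIKE. 10 + next two rolls (10+3) = 23. Cumulative: 65
Frame 5: STRIKE. 10 + next two rolls (3+7) = 20. Cumulative: 85
Frame 6: SPARE (3+7=10). 10 + next roll (4) = 14. Cumulative: 99
Frame 7: OPEN (4+4=8). Cumulative: 107
Frame 8: SPARE (5+5=10). 10 + next roll (5) = 15. Cumulative: 122
Frame 9: OPEN (5+3=8). Cumulative: 130
Frame 10: STRIKE. Sum of all frame-10 rolls (10+10+5) = 25. Cumulative: 155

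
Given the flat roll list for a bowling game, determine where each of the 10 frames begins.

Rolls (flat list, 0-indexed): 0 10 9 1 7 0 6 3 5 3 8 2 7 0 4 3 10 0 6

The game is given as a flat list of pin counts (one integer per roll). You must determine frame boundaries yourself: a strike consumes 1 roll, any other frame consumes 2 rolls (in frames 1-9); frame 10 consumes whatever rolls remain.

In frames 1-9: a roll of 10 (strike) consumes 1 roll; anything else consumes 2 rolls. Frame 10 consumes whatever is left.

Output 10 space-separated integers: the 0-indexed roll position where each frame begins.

Frame 1 starts at roll index 0: rolls=0,10 (sum=10), consumes 2 rolls
Frame 2 starts at roll index 2: rolls=9,1 (sum=10), consumes 2 rolls
Frame 3 starts at roll index 4: rolls=7,0 (sum=7), consumes 2 rolls
Frame 4 starts at roll index 6: rolls=6,3 (sum=9), consumes 2 rolls
Frame 5 starts at roll index 8: rolls=5,3 (sum=8), consumes 2 rolls
Frame 6 starts at roll index 10: rolls=8,2 (sum=10), consumes 2 rolls
Frame 7 starts at roll index 12: rolls=7,0 (sum=7), consumes 2 rolls
Frame 8 starts at roll index 14: rolls=4,3 (sum=7), consumes 2 rolls
Frame 9 starts at roll index 16: roll=10 (strike), consumes 1 roll
Frame 10 starts at roll index 17: 2 remaining rolls

Answer: 0 2 4 6 8 10 12 14 16 17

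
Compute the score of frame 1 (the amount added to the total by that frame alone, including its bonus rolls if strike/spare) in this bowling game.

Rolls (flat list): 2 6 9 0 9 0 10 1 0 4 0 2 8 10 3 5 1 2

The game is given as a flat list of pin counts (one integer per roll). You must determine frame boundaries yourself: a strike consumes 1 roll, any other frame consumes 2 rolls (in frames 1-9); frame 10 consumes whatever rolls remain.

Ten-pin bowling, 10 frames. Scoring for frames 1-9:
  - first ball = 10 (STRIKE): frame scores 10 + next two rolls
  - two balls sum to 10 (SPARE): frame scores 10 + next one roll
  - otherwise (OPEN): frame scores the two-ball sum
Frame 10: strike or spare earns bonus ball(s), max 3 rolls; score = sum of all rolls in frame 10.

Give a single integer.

Frame 1: OPEN (2+6=8). Cumulative: 8
Frame 2: OPEN (9+0=9). Cumulative: 17
Frame 3: OPEN (9+0=9). Cumulative: 26

Answer: 8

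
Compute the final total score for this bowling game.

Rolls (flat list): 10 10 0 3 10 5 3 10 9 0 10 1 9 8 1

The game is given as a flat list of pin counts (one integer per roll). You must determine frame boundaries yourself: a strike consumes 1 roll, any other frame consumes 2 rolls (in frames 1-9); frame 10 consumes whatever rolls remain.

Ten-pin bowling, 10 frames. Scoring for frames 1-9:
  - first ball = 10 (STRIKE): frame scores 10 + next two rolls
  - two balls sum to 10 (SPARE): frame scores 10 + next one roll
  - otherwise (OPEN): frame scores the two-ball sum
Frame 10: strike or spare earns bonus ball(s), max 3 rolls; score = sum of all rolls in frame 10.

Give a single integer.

Answer: 137

Derivation:
Frame 1: STRIKE. 10 + next two rolls (10+0) = 20. Cumulative: 20
Frame 2: STRIKE. 10 + next two rolls (0+3) = 13. Cumulative: 33
Frame 3: OPEN (0+3=3). Cumulative: 36
Frame 4: STRIKE. 10 + next two rolls (5+3) = 18. Cumulative: 54
Frame 5: OPEN (5+3=8). Cumulative: 62
Frame 6: STRIKE. 10 + next two rolls (9+0) = 19. Cumulative: 81
Frame 7: OPEN (9+0=9). Cumulative: 90
Frame 8: STRIKE. 10 + next two rolls (1+9) = 20. Cumulative: 110
Frame 9: SPARE (1+9=10). 10 + next roll (8) = 18. Cumulative: 128
Frame 10: OPEN. Sum of all frame-10 rolls (8+1) = 9. Cumulative: 137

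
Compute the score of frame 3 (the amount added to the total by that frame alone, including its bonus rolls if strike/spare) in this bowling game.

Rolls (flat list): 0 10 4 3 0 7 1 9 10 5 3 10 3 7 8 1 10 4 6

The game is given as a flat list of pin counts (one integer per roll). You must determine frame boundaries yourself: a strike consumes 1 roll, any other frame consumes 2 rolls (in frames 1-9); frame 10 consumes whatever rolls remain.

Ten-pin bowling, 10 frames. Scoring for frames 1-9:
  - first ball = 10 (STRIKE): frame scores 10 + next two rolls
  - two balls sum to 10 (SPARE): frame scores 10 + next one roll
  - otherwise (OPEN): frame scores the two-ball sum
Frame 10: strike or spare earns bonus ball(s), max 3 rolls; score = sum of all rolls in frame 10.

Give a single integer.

Answer: 7

Derivation:
Frame 1: SPARE (0+10=10). 10 + next roll (4) = 14. Cumulative: 14
Frame 2: OPEN (4+3=7). Cumulative: 21
Frame 3: OPEN (0+7=7). Cumulative: 28
Frame 4: SPARE (1+9=10). 10 + next roll (10) = 20. Cumulative: 48
Frame 5: STRIKE. 10 + next two rolls (5+3) = 18. Cumulative: 66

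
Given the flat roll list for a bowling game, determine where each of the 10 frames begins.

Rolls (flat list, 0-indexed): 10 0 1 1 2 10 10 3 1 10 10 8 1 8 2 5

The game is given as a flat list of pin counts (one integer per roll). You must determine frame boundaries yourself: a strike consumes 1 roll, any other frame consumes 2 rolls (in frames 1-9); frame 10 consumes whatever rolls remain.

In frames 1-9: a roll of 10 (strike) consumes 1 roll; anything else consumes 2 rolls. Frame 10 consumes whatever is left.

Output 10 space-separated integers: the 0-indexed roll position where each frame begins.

Answer: 0 1 3 5 6 7 9 10 11 13

Derivation:
Frame 1 starts at roll index 0: roll=10 (strike), consumes 1 roll
Frame 2 starts at roll index 1: rolls=0,1 (sum=1), consumes 2 rolls
Frame 3 starts at roll index 3: rolls=1,2 (sum=3), consumes 2 rolls
Frame 4 starts at roll index 5: roll=10 (strike), consumes 1 roll
Frame 5 starts at roll index 6: roll=10 (strike), consumes 1 roll
Frame 6 starts at roll index 7: rolls=3,1 (sum=4), consumes 2 rolls
Frame 7 starts at roll index 9: roll=10 (strike), consumes 1 roll
Frame 8 starts at roll index 10: roll=10 (strike), consumes 1 roll
Frame 9 starts at roll index 11: rolls=8,1 (sum=9), consumes 2 rolls
Frame 10 starts at roll index 13: 3 remaining rolls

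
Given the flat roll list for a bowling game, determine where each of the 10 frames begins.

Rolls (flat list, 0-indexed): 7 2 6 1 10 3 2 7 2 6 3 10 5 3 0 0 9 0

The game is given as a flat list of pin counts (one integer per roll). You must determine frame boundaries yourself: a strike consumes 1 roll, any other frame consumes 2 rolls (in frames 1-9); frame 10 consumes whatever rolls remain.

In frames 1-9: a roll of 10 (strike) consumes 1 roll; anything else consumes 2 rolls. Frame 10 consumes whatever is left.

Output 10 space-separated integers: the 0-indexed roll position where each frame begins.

Frame 1 starts at roll index 0: rolls=7,2 (sum=9), consumes 2 rolls
Frame 2 starts at roll index 2: rolls=6,1 (sum=7), consumes 2 rolls
Frame 3 starts at roll index 4: roll=10 (strike), consumes 1 roll
Frame 4 starts at roll index 5: rolls=3,2 (sum=5), consumes 2 rolls
Frame 5 starts at roll index 7: rolls=7,2 (sum=9), consumes 2 rolls
Frame 6 starts at roll index 9: rolls=6,3 (sum=9), consumes 2 rolls
Frame 7 starts at roll index 11: roll=10 (strike), consumes 1 roll
Frame 8 starts at roll index 12: rolls=5,3 (sum=8), consumes 2 rolls
Frame 9 starts at roll index 14: rolls=0,0 (sum=0), consumes 2 rolls
Frame 10 starts at roll index 16: 2 remaining rolls

Answer: 0 2 4 5 7 9 11 12 14 16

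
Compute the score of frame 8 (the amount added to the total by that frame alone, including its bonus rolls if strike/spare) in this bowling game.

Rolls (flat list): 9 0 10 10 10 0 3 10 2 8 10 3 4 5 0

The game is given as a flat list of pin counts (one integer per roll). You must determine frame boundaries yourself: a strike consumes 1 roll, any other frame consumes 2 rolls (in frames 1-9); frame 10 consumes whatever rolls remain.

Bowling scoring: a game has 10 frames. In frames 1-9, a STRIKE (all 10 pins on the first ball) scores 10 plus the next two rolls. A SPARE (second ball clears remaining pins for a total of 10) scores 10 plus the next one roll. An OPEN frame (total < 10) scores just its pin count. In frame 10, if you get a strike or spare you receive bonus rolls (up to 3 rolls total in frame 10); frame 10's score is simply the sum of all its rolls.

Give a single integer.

Answer: 17

Derivation:
Frame 1: OPEN (9+0=9). Cumulative: 9
Frame 2: STRIKE. 10 + next two rolls (10+10) = 30. Cumulative: 39
Frame 3: STRIKE. 10 + next two rolls (10+0) = 20. Cumulative: 59
Frame 4: STRIKE. 10 + next two rolls (0+3) = 13. Cumulative: 72
Frame 5: OPEN (0+3=3). Cumulative: 75
Frame 6: STRIKE. 10 + next two rolls (2+8) = 20. Cumulative: 95
Frame 7: SPARE (2+8=10). 10 + next roll (10) = 20. Cumulative: 115
Frame 8: STRIKE. 10 + next two rolls (3+4) = 17. Cumulative: 132
Frame 9: OPEN (3+4=7). Cumulative: 139
Frame 10: OPEN. Sum of all frame-10 rolls (5+0) = 5. Cumulative: 144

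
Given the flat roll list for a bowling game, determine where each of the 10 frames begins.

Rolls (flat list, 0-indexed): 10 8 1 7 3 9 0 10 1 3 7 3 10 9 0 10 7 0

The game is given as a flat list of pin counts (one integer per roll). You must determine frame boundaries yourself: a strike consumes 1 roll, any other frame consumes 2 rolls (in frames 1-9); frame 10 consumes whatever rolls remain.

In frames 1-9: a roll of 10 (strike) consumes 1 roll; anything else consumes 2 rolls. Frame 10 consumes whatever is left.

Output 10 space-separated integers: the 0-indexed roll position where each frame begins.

Answer: 0 1 3 5 7 8 10 12 13 15

Derivation:
Frame 1 starts at roll index 0: roll=10 (strike), consumes 1 roll
Frame 2 starts at roll index 1: rolls=8,1 (sum=9), consumes 2 rolls
Frame 3 starts at roll index 3: rolls=7,3 (sum=10), consumes 2 rolls
Frame 4 starts at roll index 5: rolls=9,0 (sum=9), consumes 2 rolls
Frame 5 starts at roll index 7: roll=10 (strike), consumes 1 roll
Frame 6 starts at roll index 8: rolls=1,3 (sum=4), consumes 2 rolls
Frame 7 starts at roll index 10: rolls=7,3 (sum=10), consumes 2 rolls
Frame 8 starts at roll index 12: roll=10 (strike), consumes 1 roll
Frame 9 starts at roll index 13: rolls=9,0 (sum=9), consumes 2 rolls
Frame 10 starts at roll index 15: 3 remaining rolls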